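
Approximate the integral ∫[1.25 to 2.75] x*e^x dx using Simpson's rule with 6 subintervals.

f(x) = x*e^x
a = 1.25, b = 2.75, n = 6
h = (b - a)/n = 0.250000

Simpson's rule: (h/3)[f(x₀) + 4f(x₁) + 2f(x₂) + ... + f(xₙ)]

x_0 = 1.2500, f(x_0) = 4.362929, coefficient = 1
x_1 = 1.5000, f(x_1) = 6.722534, coefficient = 4
x_2 = 1.7500, f(x_2) = 10.070555, coefficient = 2
x_3 = 2.0000, f(x_3) = 14.778112, coefficient = 4
x_4 = 2.2500, f(x_4) = 21.347406, coefficient = 2
x_5 = 2.5000, f(x_5) = 30.456235, coefficient = 4
x_6 = 2.7500, f(x_6) = 43.017238, coefficient = 1

I ≈ (0.250000/3) × 318.043610 = 26.503634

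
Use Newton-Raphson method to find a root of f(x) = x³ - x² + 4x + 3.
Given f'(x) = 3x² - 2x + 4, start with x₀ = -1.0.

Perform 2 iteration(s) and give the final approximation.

f(x) = x³ - x² + 4x + 3
f'(x) = 3x² - 2x + 4
x₀ = -1.0

Newton-Raphson formula: x_{n+1} = x_n - f(x_n)/f'(x_n)

Iteration 1:
  f(-1.000000) = -3.000000
  f'(-1.000000) = 9.000000
  x_1 = -1.000000 - (-3.000000)/9.000000 = -0.666667
Iteration 2:
  f(-0.666667) = -0.407407
  f'(-0.666667) = 6.666667
  x_2 = -0.666667 - (-0.407407)/6.666667 = -0.605556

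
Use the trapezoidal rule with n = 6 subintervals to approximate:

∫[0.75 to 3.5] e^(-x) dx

f(x) = e^(-x)
a = 0.75, b = 3.5, n = 6
h = (b - a)/n = 0.458333

Trapezoidal rule: (h/2)[f(x₀) + 2f(x₁) + 2f(x₂) + ... + f(xₙ)]

x_0 = 0.7500, f(x_0) = 0.472367, coefficient = 1
x_1 = 1.2083, f(x_1) = 0.298695, coefficient = 2
x_2 = 1.6667, f(x_2) = 0.188876, coefficient = 2
x_3 = 2.1250, f(x_3) = 0.119433, coefficient = 2
x_4 = 2.5833, f(x_4) = 0.075522, coefficient = 2
x_5 = 3.0417, f(x_5) = 0.047755, coefficient = 2
x_6 = 3.5000, f(x_6) = 0.030197, coefficient = 1

I ≈ (0.458333/2) × 1.963125 = 0.449883
Exact value: 0.442169
Error: 0.007714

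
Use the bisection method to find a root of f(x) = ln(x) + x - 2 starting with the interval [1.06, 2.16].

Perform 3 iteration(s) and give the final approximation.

f(x) = ln(x) + x - 2
Initial interval: [1.06, 2.16]

Iteration 1:
  c_1 = (1.060000 + 2.160000)/2 = 1.610000
  f(c_1) = f(1.610000) = 0.086234
  f(a) × f(c) < 0, new interval: [1.060000, 1.610000]
Iteration 2:
  c_2 = (1.060000 + 1.610000)/2 = 1.335000
  f(c_2) = f(1.335000) = -0.376069
  f(a) × f(c) ≥ 0, new interval: [1.335000, 1.610000]
Iteration 3:
  c_3 = (1.335000 + 1.610000)/2 = 1.472500
  f(c_3) = f(1.472500) = -0.140538
  f(a) × f(c) ≥ 0, new interval: [1.472500, 1.610000]

After 3 iteration(s), the approximation is c_3 = 1.472500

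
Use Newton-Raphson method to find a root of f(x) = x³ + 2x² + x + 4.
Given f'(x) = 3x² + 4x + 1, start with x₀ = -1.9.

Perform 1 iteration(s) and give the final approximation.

f(x) = x³ + 2x² + x + 4
f'(x) = 3x² + 4x + 1
x₀ = -1.9

Newton-Raphson formula: x_{n+1} = x_n - f(x_n)/f'(x_n)

Iteration 1:
  f(-1.900000) = 2.461000
  f'(-1.900000) = 4.230000
  x_1 = -1.900000 - 2.461000/4.230000 = -2.481797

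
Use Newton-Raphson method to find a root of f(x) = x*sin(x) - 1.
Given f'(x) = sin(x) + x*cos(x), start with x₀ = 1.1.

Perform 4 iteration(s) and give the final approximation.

f(x) = x*sin(x) - 1
f'(x) = sin(x) + x*cos(x)
x₀ = 1.1

Newton-Raphson formula: x_{n+1} = x_n - f(x_n)/f'(x_n)

Iteration 1:
  f(1.100000) = -0.019672
  f'(1.100000) = 1.390163
  x_1 = 1.100000 - (-0.019672)/1.390163 = 1.114151
Iteration 2:
  f(1.114151) = -0.000009
  f'(1.114151) = 1.388810
  x_2 = 1.114151 - (-0.000009)/1.388810 = 1.114157
Iteration 3:
  f(1.114157) = 0.000000
  f'(1.114157) = 1.388809
  x_3 = 1.114157 - 0.000000/1.388809 = 1.114157
Iteration 4:
  f(1.114157) = 0.000000
  f'(1.114157) = 1.388809
  x_4 = 1.114157 - 0.000000/1.388809 = 1.114157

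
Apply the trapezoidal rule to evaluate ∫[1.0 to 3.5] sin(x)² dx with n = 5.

f(x) = sin(x)²
a = 1.0, b = 3.5, n = 5
h = (b - a)/n = 0.500000

Trapezoidal rule: (h/2)[f(x₀) + 2f(x₁) + 2f(x₂) + ... + f(xₙ)]

x_0 = 1.0000, f(x_0) = 0.708073, coefficient = 1
x_1 = 1.5000, f(x_1) = 0.994996, coefficient = 2
x_2 = 2.0000, f(x_2) = 0.826822, coefficient = 2
x_3 = 2.5000, f(x_3) = 0.358169, coefficient = 2
x_4 = 3.0000, f(x_4) = 0.019915, coefficient = 2
x_5 = 3.5000, f(x_5) = 0.123049, coefficient = 1

I ≈ (0.500000/2) × 5.230926 = 1.307731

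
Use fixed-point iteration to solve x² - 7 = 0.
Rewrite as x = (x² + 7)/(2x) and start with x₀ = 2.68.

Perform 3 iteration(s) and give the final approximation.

Equation: x² - 7 = 0
Fixed-point form: x = (x² + 7)/(2x)
x₀ = 2.68

x_1 = g(2.680000) = 2.645970
x_2 = g(2.645970) = 2.645751
x_3 = g(2.645751) = 2.645751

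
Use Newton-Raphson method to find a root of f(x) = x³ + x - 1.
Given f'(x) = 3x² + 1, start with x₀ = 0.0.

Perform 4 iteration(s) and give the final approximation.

f(x) = x³ + x - 1
f'(x) = 3x² + 1
x₀ = 0.0

Newton-Raphson formula: x_{n+1} = x_n - f(x_n)/f'(x_n)

Iteration 1:
  f(0.000000) = -1.000000
  f'(0.000000) = 1.000000
  x_1 = 0.000000 - (-1.000000)/1.000000 = 1.000000
Iteration 2:
  f(1.000000) = 1.000000
  f'(1.000000) = 4.000000
  x_2 = 1.000000 - 1.000000/4.000000 = 0.750000
Iteration 3:
  f(0.750000) = 0.171875
  f'(0.750000) = 2.687500
  x_3 = 0.750000 - 0.171875/2.687500 = 0.686047
Iteration 4:
  f(0.686047) = 0.008941
  f'(0.686047) = 2.411979
  x_4 = 0.686047 - 0.008941/2.411979 = 0.682340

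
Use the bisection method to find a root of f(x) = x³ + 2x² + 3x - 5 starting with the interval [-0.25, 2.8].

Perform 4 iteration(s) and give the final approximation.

f(x) = x³ + 2x² + 3x - 5
Initial interval: [-0.25, 2.8]

Iteration 1:
  c_1 = (-0.250000 + 2.800000)/2 = 1.275000
  f(c_1) = f(1.275000) = 4.148922
  f(a) × f(c) < 0, new interval: [-0.250000, 1.275000]
Iteration 2:
  c_2 = (-0.250000 + 1.275000)/2 = 0.512500
  f(c_2) = f(0.512500) = -2.802576
  f(a) × f(c) ≥ 0, new interval: [0.512500, 1.275000]
Iteration 3:
  c_3 = (0.512500 + 1.275000)/2 = 0.893750
  f(c_3) = f(0.893750) = -0.007254
  f(a) × f(c) ≥ 0, new interval: [0.893750, 1.275000]
Iteration 4:
  c_4 = (0.893750 + 1.275000)/2 = 1.084375
  f(c_4) = f(1.084375) = 1.879946
  f(a) × f(c) < 0, new interval: [0.893750, 1.084375]

After 4 iteration(s), the approximation is c_4 = 1.084375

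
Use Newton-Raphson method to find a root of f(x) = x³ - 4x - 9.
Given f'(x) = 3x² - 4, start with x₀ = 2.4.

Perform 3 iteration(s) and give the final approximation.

f(x) = x³ - 4x - 9
f'(x) = 3x² - 4
x₀ = 2.4

Newton-Raphson formula: x_{n+1} = x_n - f(x_n)/f'(x_n)

Iteration 1:
  f(2.400000) = -4.776000
  f'(2.400000) = 13.280000
  x_1 = 2.400000 - (-4.776000)/13.280000 = 2.759639
Iteration 2:
  f(2.759639) = 0.977763
  f'(2.759639) = 18.846815
  x_2 = 2.759639 - 0.977763/18.846815 = 2.707759
Iteration 3:
  f(2.707759) = 0.022143
  f'(2.707759) = 17.995878
  x_3 = 2.707759 - 0.022143/17.995878 = 2.706529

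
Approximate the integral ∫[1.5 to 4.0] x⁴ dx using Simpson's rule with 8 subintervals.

f(x) = x⁴
a = 1.5, b = 4.0, n = 8
h = (b - a)/n = 0.312500

Simpson's rule: (h/3)[f(x₀) + 4f(x₁) + 2f(x₂) + ... + f(xₙ)]

x_0 = 1.5000, f(x_0) = 5.062500, coefficient = 1
x_1 = 1.8125, f(x_1) = 10.792252, coefficient = 4
x_2 = 2.1250, f(x_2) = 20.390869, coefficient = 2
x_3 = 2.4375, f(x_3) = 35.300308, coefficient = 4
x_4 = 2.7500, f(x_4) = 57.191406, coefficient = 2
x_5 = 3.0625, f(x_5) = 87.963882, coefficient = 4
x_6 = 3.3750, f(x_6) = 129.746338, coefficient = 2
x_7 = 3.6875, f(x_7) = 184.896255, coefficient = 4
x_8 = 4.0000, f(x_8) = 256.000000, coefficient = 1

I ≈ (0.312500/3) × 1951.530518 = 203.284429
Exact value: 203.281250
Error: 0.003179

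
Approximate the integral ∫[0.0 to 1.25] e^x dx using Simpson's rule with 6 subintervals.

f(x) = e^x
a = 0.0, b = 1.25, n = 6
h = (b - a)/n = 0.208333

Simpson's rule: (h/3)[f(x₀) + 4f(x₁) + 2f(x₂) + ... + f(xₙ)]

x_0 = 0.0000, f(x_0) = 1.000000, coefficient = 1
x_1 = 0.2083, f(x_1) = 1.231624, coefficient = 4
x_2 = 0.4167, f(x_2) = 1.516897, coefficient = 2
x_3 = 0.6250, f(x_3) = 1.868246, coefficient = 4
x_4 = 0.8333, f(x_4) = 2.300976, coefficient = 2
x_5 = 1.0417, f(x_5) = 2.833936, coefficient = 4
x_6 = 1.2500, f(x_6) = 3.490343, coefficient = 1

I ≈ (0.208333/3) × 35.861312 = 2.490369
Exact value: 2.490343
Error: 0.000026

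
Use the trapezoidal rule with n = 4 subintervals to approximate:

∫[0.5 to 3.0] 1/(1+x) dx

f(x) = 1/(1+x)
a = 0.5, b = 3.0, n = 4
h = (b - a)/n = 0.625000

Trapezoidal rule: (h/2)[f(x₀) + 2f(x₁) + 2f(x₂) + ... + f(xₙ)]

x_0 = 0.5000, f(x_0) = 0.666667, coefficient = 1
x_1 = 1.1250, f(x_1) = 0.470588, coefficient = 2
x_2 = 1.7500, f(x_2) = 0.363636, coefficient = 2
x_3 = 2.3750, f(x_3) = 0.296296, coefficient = 2
x_4 = 3.0000, f(x_4) = 0.250000, coefficient = 1

I ≈ (0.625000/2) × 3.177708 = 0.993034
Exact value: 0.980829
Error: 0.012205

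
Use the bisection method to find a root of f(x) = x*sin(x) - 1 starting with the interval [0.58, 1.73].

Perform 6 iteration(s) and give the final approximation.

f(x) = x*sin(x) - 1
Initial interval: [0.58, 1.73]

Iteration 1:
  c_1 = (0.580000 + 1.730000)/2 = 1.155000
  f(c_1) = f(1.155000) = 0.056588
  f(a) × f(c) < 0, new interval: [0.580000, 1.155000]
Iteration 2:
  c_2 = (0.580000 + 1.155000)/2 = 0.867500
  f(c_2) = f(0.867500) = -0.338345
  f(a) × f(c) ≥ 0, new interval: [0.867500, 1.155000]
Iteration 3:
  c_3 = (0.867500 + 1.155000)/2 = 1.011250
  f(c_3) = f(1.011250) = -0.142970
  f(a) × f(c) ≥ 0, new interval: [1.011250, 1.155000]
Iteration 4:
  c_4 = (1.011250 + 1.155000)/2 = 1.083125
  f(c_4) = f(1.083125) = -0.043139
  f(a) × f(c) ≥ 0, new interval: [1.083125, 1.155000]
Iteration 5:
  c_5 = (1.083125 + 1.155000)/2 = 1.119063
  f(c_5) = f(1.119063) = 0.006811
  f(a) × f(c) < 0, new interval: [1.083125, 1.119063]
Iteration 6:
  c_6 = (1.083125 + 1.119063)/2 = 1.101094
  f(c_6) = f(1.101094) = -0.018151
  f(a) × f(c) ≥ 0, new interval: [1.101094, 1.119063]

After 6 iteration(s), the approximation is c_6 = 1.101094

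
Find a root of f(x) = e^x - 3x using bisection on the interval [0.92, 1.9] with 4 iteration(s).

f(x) = e^x - 3x
Initial interval: [0.92, 1.9]

Iteration 1:
  c_1 = (0.920000 + 1.900000)/2 = 1.410000
  f(c_1) = f(1.410000) = -0.134045
  f(a) × f(c) ≥ 0, new interval: [1.410000, 1.900000]
Iteration 2:
  c_2 = (1.410000 + 1.900000)/2 = 1.655000
  f(c_2) = f(1.655000) = 0.268080
  f(a) × f(c) < 0, new interval: [1.410000, 1.655000]
Iteration 3:
  c_3 = (1.410000 + 1.655000)/2 = 1.532500
  f(c_3) = f(1.532500) = 0.032237
  f(a) × f(c) < 0, new interval: [1.410000, 1.532500]
Iteration 4:
  c_4 = (1.410000 + 1.532500)/2 = 1.471250
  f(c_4) = f(1.471250) = -0.059075
  f(a) × f(c) ≥ 0, new interval: [1.471250, 1.532500]

After 4 iteration(s), the approximation is c_4 = 1.471250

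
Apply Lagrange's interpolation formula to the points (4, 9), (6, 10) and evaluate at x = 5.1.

Lagrange interpolation formula:
P(x) = Σ yᵢ × Lᵢ(x)
where Lᵢ(x) = Π_{j≠i} (x - xⱼ)/(xᵢ - xⱼ)

L_0(5.1) = (5.1 - 6)/(4 - 6) = 0.450000
L_1(5.1) = (5.1 - 4)/(6 - 4) = 0.550000

P(5.1) = 9×L_0(5.1) + 10×L_1(5.1)
P(5.1) = 9.550000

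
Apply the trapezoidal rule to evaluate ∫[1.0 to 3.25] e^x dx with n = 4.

f(x) = e^x
a = 1.0, b = 3.25, n = 4
h = (b - a)/n = 0.562500

Trapezoidal rule: (h/2)[f(x₀) + 2f(x₁) + 2f(x₂) + ... + f(xₙ)]

x_0 = 1.0000, f(x_0) = 2.718282, coefficient = 1
x_1 = 1.5625, f(x_1) = 4.770733, coefficient = 2
x_2 = 2.1250, f(x_2) = 8.372897, coefficient = 2
x_3 = 2.6875, f(x_3) = 14.694893, coefficient = 2
x_4 = 3.2500, f(x_4) = 25.790340, coefficient = 1

I ≈ (0.562500/2) × 84.185669 = 23.677219
Exact value: 23.072058
Error: 0.605161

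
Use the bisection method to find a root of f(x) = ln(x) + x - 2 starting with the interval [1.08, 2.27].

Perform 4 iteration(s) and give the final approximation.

f(x) = ln(x) + x - 2
Initial interval: [1.08, 2.27]

Iteration 1:
  c_1 = (1.080000 + 2.270000)/2 = 1.675000
  f(c_1) = f(1.675000) = 0.190813
  f(a) × f(c) < 0, new interval: [1.080000, 1.675000]
Iteration 2:
  c_2 = (1.080000 + 1.675000)/2 = 1.377500
  f(c_2) = f(1.377500) = -0.302230
  f(a) × f(c) ≥ 0, new interval: [1.377500, 1.675000]
Iteration 3:
  c_3 = (1.377500 + 1.675000)/2 = 1.526250
  f(c_3) = f(1.526250) = -0.050936
  f(a) × f(c) ≥ 0, new interval: [1.526250, 1.675000]
Iteration 4:
  c_4 = (1.526250 + 1.675000)/2 = 1.600625
  f(c_4) = f(1.600625) = 0.071019
  f(a) × f(c) < 0, new interval: [1.526250, 1.600625]

After 4 iteration(s), the approximation is c_4 = 1.600625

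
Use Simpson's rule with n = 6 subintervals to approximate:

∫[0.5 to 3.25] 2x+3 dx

f(x) = 2x+3
a = 0.5, b = 3.25, n = 6
h = (b - a)/n = 0.458333

Simpson's rule: (h/3)[f(x₀) + 4f(x₁) + 2f(x₂) + ... + f(xₙ)]

x_0 = 0.5000, f(x_0) = 4.000000, coefficient = 1
x_1 = 0.9583, f(x_1) = 4.916667, coefficient = 4
x_2 = 1.4167, f(x_2) = 5.833333, coefficient = 2
x_3 = 1.8750, f(x_3) = 6.750000, coefficient = 4
x_4 = 2.3333, f(x_4) = 7.666667, coefficient = 2
x_5 = 2.7917, f(x_5) = 8.583333, coefficient = 4
x_6 = 3.2500, f(x_6) = 9.500000, coefficient = 1

I ≈ (0.458333/3) × 121.500000 = 18.562500
Exact value: 18.562500
Error: 0.000000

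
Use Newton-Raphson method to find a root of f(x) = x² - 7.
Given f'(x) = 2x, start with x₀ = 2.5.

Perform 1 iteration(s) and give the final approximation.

f(x) = x² - 7
f'(x) = 2x
x₀ = 2.5

Newton-Raphson formula: x_{n+1} = x_n - f(x_n)/f'(x_n)

Iteration 1:
  f(2.500000) = -0.750000
  f'(2.500000) = 5.000000
  x_1 = 2.500000 - (-0.750000)/5.000000 = 2.650000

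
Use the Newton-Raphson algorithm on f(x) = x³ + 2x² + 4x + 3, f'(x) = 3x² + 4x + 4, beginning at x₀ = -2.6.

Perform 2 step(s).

f(x) = x³ + 2x² + 4x + 3
f'(x) = 3x² + 4x + 4
x₀ = -2.6

Newton-Raphson formula: x_{n+1} = x_n - f(x_n)/f'(x_n)

Iteration 1:
  f(-2.600000) = -11.456000
  f'(-2.600000) = 13.880000
  x_1 = -2.600000 - (-11.456000)/13.880000 = -1.774640
Iteration 2:
  f(-1.774640) = -3.388822
  f'(-1.774640) = 6.349480
  x_2 = -1.774640 - (-3.388822)/6.349480 = -1.240923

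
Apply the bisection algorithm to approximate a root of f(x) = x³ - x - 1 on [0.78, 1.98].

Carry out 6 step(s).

f(x) = x³ - x - 1
Initial interval: [0.78, 1.98]

Iteration 1:
  c_1 = (0.780000 + 1.980000)/2 = 1.380000
  f(c_1) = f(1.380000) = 0.248072
  f(a) × f(c) < 0, new interval: [0.780000, 1.380000]
Iteration 2:
  c_2 = (0.780000 + 1.380000)/2 = 1.080000
  f(c_2) = f(1.080000) = -0.820288
  f(a) × f(c) ≥ 0, new interval: [1.080000, 1.380000]
Iteration 3:
  c_3 = (1.080000 + 1.380000)/2 = 1.230000
  f(c_3) = f(1.230000) = -0.369133
  f(a) × f(c) ≥ 0, new interval: [1.230000, 1.380000]
Iteration 4:
  c_4 = (1.230000 + 1.380000)/2 = 1.305000
  f(c_4) = f(1.305000) = -0.082552
  f(a) × f(c) ≥ 0, new interval: [1.305000, 1.380000]
Iteration 5:
  c_5 = (1.305000 + 1.380000)/2 = 1.342500
  f(c_5) = f(1.342500) = 0.077096
  f(a) × f(c) < 0, new interval: [1.305000, 1.342500]
Iteration 6:
  c_6 = (1.305000 + 1.342500)/2 = 1.323750
  f(c_6) = f(1.323750) = -0.004124
  f(a) × f(c) ≥ 0, new interval: [1.323750, 1.342500]

After 6 iteration(s), the approximation is c_6 = 1.323750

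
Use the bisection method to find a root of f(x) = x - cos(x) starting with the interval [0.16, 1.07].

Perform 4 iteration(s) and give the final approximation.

f(x) = x - cos(x)
Initial interval: [0.16, 1.07]

Iteration 1:
  c_1 = (0.160000 + 1.070000)/2 = 0.615000
  f(c_1) = f(0.615000) = -0.201773
  f(a) × f(c) ≥ 0, new interval: [0.615000, 1.070000]
Iteration 2:
  c_2 = (0.615000 + 1.070000)/2 = 0.842500
  f(c_2) = f(0.842500) = 0.176901
  f(a) × f(c) < 0, new interval: [0.615000, 0.842500]
Iteration 3:
  c_3 = (0.615000 + 0.842500)/2 = 0.728750
  f(c_3) = f(0.728750) = -0.017257
  f(a) × f(c) ≥ 0, new interval: [0.728750, 0.842500]
Iteration 4:
  c_4 = (0.728750 + 0.842500)/2 = 0.785625
  f(c_4) = f(0.785625) = 0.078679
  f(a) × f(c) < 0, new interval: [0.728750, 0.785625]

After 4 iteration(s), the approximation is c_4 = 0.785625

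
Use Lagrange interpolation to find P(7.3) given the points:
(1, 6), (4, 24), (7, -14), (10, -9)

Lagrange interpolation formula:
P(x) = Σ yᵢ × Lᵢ(x)
where Lᵢ(x) = Π_{j≠i} (x - xⱼ)/(xᵢ - xⱼ)

L_0(7.3) = (7.3 - 4)/(1 - 4) × (7.3 - 7)/(1 - 7) × (7.3 - 10)/(1 - 10) = 0.016500
L_1(7.3) = (7.3 - 1)/(4 - 1) × (7.3 - 7)/(4 - 7) × (7.3 - 10)/(4 - 10) = -0.094500
L_2(7.3) = (7.3 - 1)/(7 - 1) × (7.3 - 4)/(7 - 4) × (7.3 - 10)/(7 - 10) = 1.039500
L_3(7.3) = (7.3 - 1)/(10 - 1) × (7.3 - 4)/(10 - 4) × (7.3 - 7)/(10 - 7) = 0.038500

P(7.3) = 6×L_0(7.3) + 24×L_1(7.3) + (-14)×L_2(7.3) + (-9)×L_3(7.3)
P(7.3) = -17.068500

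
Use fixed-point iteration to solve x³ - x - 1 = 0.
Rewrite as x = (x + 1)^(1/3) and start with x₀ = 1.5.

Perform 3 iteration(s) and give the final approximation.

Equation: x³ - x - 1 = 0
Fixed-point form: x = (x + 1)^(1/3)
x₀ = 1.5

x_1 = g(1.500000) = 1.357209
x_2 = g(1.357209) = 1.330861
x_3 = g(1.330861) = 1.325884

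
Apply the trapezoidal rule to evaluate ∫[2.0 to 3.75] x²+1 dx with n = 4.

f(x) = x²+1
a = 2.0, b = 3.75, n = 4
h = (b - a)/n = 0.437500

Trapezoidal rule: (h/2)[f(x₀) + 2f(x₁) + 2f(x₂) + ... + f(xₙ)]

x_0 = 2.0000, f(x_0) = 5.000000, coefficient = 1
x_1 = 2.4375, f(x_1) = 6.941406, coefficient = 2
x_2 = 2.8750, f(x_2) = 9.265625, coefficient = 2
x_3 = 3.3125, f(x_3) = 11.972656, coefficient = 2
x_4 = 3.7500, f(x_4) = 15.062500, coefficient = 1

I ≈ (0.437500/2) × 76.421875 = 16.717285
Exact value: 16.661458
Error: 0.055827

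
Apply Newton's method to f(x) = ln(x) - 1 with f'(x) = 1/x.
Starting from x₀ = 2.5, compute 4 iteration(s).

f(x) = ln(x) - 1
f'(x) = 1/x
x₀ = 2.5

Newton-Raphson formula: x_{n+1} = x_n - f(x_n)/f'(x_n)

Iteration 1:
  f(2.500000) = -0.083709
  f'(2.500000) = 0.400000
  x_1 = 2.500000 - (-0.083709)/0.400000 = 2.709273
Iteration 2:
  f(2.709273) = -0.003320
  f'(2.709273) = 0.369103
  x_2 = 2.709273 - (-0.003320)/0.369103 = 2.718267
Iteration 3:
  f(2.718267) = -0.000005
  f'(2.718267) = 0.367881
  x_3 = 2.718267 - (-0.000005)/0.367881 = 2.718282
Iteration 4:
  f(2.718282) = 0.000000
  f'(2.718282) = 0.367879
  x_4 = 2.718282 - 0.000000/0.367879 = 2.718282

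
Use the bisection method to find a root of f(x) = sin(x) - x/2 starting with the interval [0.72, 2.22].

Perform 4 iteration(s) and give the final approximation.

f(x) = sin(x) - x/2
Initial interval: [0.72, 2.22]

Iteration 1:
  c_1 = (0.720000 + 2.220000)/2 = 1.470000
  f(c_1) = f(1.470000) = 0.259924
  f(a) × f(c) ≥ 0, new interval: [1.470000, 2.220000]
Iteration 2:
  c_2 = (1.470000 + 2.220000)/2 = 1.845000
  f(c_2) = f(1.845000) = 0.040141
  f(a) × f(c) ≥ 0, new interval: [1.845000, 2.220000]
Iteration 3:
  c_3 = (1.845000 + 2.220000)/2 = 2.032500
  f(c_3) = f(2.032500) = -0.120955
  f(a) × f(c) < 0, new interval: [1.845000, 2.032500]
Iteration 4:
  c_4 = (1.845000 + 2.032500)/2 = 1.938750
  f(c_4) = f(1.938750) = -0.036310
  f(a) × f(c) < 0, new interval: [1.845000, 1.938750]

After 4 iteration(s), the approximation is c_4 = 1.938750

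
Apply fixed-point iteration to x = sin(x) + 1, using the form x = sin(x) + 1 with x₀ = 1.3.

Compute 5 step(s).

Equation: x = sin(x) + 1
Fixed-point form: x = sin(x) + 1
x₀ = 1.3

x_1 = g(1.300000) = 1.963558
x_2 = g(1.963558) = 1.923856
x_3 = g(1.923856) = 1.938319
x_4 = g(1.938319) = 1.933220
x_5 = g(1.933220) = 1.935040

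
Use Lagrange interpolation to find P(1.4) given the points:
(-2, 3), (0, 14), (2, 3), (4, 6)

Lagrange interpolation formula:
P(x) = Σ yᵢ × Lᵢ(x)
where Lᵢ(x) = Π_{j≠i} (x - xⱼ)/(xᵢ - xⱼ)

L_0(1.4) = (1.4 - 0)/(-2 - 0) × (1.4 - 2)/(-2 - 2) × (1.4 - 4)/(-2 - 4) = -0.045500
L_1(1.4) = (1.4 - (-2))/(0 - (-2)) × (1.4 - 2)/(0 - 2) × (1.4 - 4)/(0 - 4) = 0.331500
L_2(1.4) = (1.4 - (-2))/(2 - (-2)) × (1.4 - 0)/(2 - 0) × (1.4 - 4)/(2 - 4) = 0.773500
L_3(1.4) = (1.4 - (-2))/(4 - (-2)) × (1.4 - 0)/(4 - 0) × (1.4 - 2)/(4 - 2) = -0.059500

P(1.4) = 3×L_0(1.4) + 14×L_1(1.4) + 3×L_2(1.4) + 6×L_3(1.4)
P(1.4) = 6.468000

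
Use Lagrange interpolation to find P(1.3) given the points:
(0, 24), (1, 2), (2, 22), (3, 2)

Lagrange interpolation formula:
P(x) = Σ yᵢ × Lᵢ(x)
where Lᵢ(x) = Π_{j≠i} (x - xⱼ)/(xᵢ - xⱼ)

L_0(1.3) = (1.3 - 1)/(0 - 1) × (1.3 - 2)/(0 - 2) × (1.3 - 3)/(0 - 3) = -0.059500
L_1(1.3) = (1.3 - 0)/(1 - 0) × (1.3 - 2)/(1 - 2) × (1.3 - 3)/(1 - 3) = 0.773500
L_2(1.3) = (1.3 - 0)/(2 - 0) × (1.3 - 1)/(2 - 1) × (1.3 - 3)/(2 - 3) = 0.331500
L_3(1.3) = (1.3 - 0)/(3 - 0) × (1.3 - 1)/(3 - 1) × (1.3 - 2)/(3 - 2) = -0.045500

P(1.3) = 24×L_0(1.3) + 2×L_1(1.3) + 22×L_2(1.3) + 2×L_3(1.3)
P(1.3) = 7.321000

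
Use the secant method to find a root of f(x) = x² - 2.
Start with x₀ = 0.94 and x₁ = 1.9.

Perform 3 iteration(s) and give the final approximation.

f(x) = x² - 2
x₀ = 0.94, x₁ = 1.9

Secant formula: x_{n+1} = x_n - f(x_n)(x_n - x_{n-1})/(f(x_n) - f(x_{n-1}))

Iteration 1:
  f(0.940000) = -1.116400
  f(1.900000) = 1.610000
  x_2 = 1.900000 - 1.610000×(1.900000 - 0.940000)/(1.610000 - (-1.116400))
       = 1.333099
Iteration 2:
  f(1.900000) = 1.610000
  f(1.333099) = -0.222848
  x_3 = 1.333099 - (-0.222848)×(1.333099 - 1.900000)/(-0.222848 - 1.610000)
       = 1.402026
Iteration 3:
  f(1.333099) = -0.222848
  f(1.402026) = -0.034324
  x_4 = 1.402026 - (-0.034324)×(1.402026 - 1.333099)/(-0.034324 - (-0.222848))
       = 1.414575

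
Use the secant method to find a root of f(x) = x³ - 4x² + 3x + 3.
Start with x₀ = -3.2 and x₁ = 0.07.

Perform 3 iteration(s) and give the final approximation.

f(x) = x³ - 4x² + 3x + 3
x₀ = -3.2, x₁ = 0.07

Secant formula: x_{n+1} = x_n - f(x_n)(x_n - x_{n-1})/(f(x_n) - f(x_{n-1}))

Iteration 1:
  f(-3.200000) = -80.328000
  f(0.070000) = 3.190743
  x_2 = 0.070000 - 3.190743×(0.070000 - (-3.200000))/(3.190743 - (-80.328000))
       = -0.054927
Iteration 2:
  f(0.070000) = 3.190743
  f(-0.054927) = 2.822986
  x_3 = -0.054927 - 2.822986×(-0.054927 - 0.070000)/(2.822986 - 3.190743)
       = -1.013893
Iteration 3:
  f(-0.054927) = 2.822986
  f(-1.013893) = -5.195862
  x_4 = -1.013893 - (-5.195862)×(-1.013893 - (-0.054927))/(-5.195862 - 2.822986)
       = -0.392525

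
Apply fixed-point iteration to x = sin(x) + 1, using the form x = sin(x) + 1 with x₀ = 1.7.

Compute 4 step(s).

Equation: x = sin(x) + 1
Fixed-point form: x = sin(x) + 1
x₀ = 1.7

x_1 = g(1.700000) = 1.991665
x_2 = g(1.991665) = 1.912734
x_3 = g(1.912734) = 1.942107
x_4 = g(1.942107) = 1.931853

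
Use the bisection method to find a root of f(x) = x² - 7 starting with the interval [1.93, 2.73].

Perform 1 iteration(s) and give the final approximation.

f(x) = x² - 7
Initial interval: [1.93, 2.73]

Iteration 1:
  c_1 = (1.930000 + 2.730000)/2 = 2.330000
  f(c_1) = f(2.330000) = -1.571100
  f(a) × f(c) ≥ 0, new interval: [2.330000, 2.730000]

After 1 iteration(s), the approximation is c_1 = 2.330000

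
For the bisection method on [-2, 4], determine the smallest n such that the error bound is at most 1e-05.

We need (b-a)/2^n ≤ 1e-05
(4 - (-2))/2^n ≤ 1e-05
6/2^n ≤ 1e-05
2^n ≥ 600000
n ≥ log₂(600000) = 19.19
n ≥ 20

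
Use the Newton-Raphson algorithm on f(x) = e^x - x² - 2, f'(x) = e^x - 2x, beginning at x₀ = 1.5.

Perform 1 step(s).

f(x) = e^x - x² - 2
f'(x) = e^x - 2x
x₀ = 1.5

Newton-Raphson formula: x_{n+1} = x_n - f(x_n)/f'(x_n)

Iteration 1:
  f(1.500000) = 0.231689
  f'(1.500000) = 1.481689
  x_1 = 1.500000 - 0.231689/1.481689 = 1.343632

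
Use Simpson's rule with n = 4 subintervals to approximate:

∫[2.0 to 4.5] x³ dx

f(x) = x³
a = 2.0, b = 4.5, n = 4
h = (b - a)/n = 0.625000

Simpson's rule: (h/3)[f(x₀) + 4f(x₁) + 2f(x₂) + ... + f(xₙ)]

x_0 = 2.0000, f(x_0) = 8.000000, coefficient = 1
x_1 = 2.6250, f(x_1) = 18.087891, coefficient = 4
x_2 = 3.2500, f(x_2) = 34.328125, coefficient = 2
x_3 = 3.8750, f(x_3) = 58.185547, coefficient = 4
x_4 = 4.5000, f(x_4) = 91.125000, coefficient = 1

I ≈ (0.625000/3) × 472.875000 = 98.515625
Exact value: 98.515625
Error: 0.000000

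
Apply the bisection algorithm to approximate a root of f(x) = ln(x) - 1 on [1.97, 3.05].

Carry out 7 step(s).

f(x) = ln(x) - 1
Initial interval: [1.97, 3.05]

Iteration 1:
  c_1 = (1.970000 + 3.050000)/2 = 2.510000
  f(c_1) = f(2.510000) = -0.079717
  f(a) × f(c) ≥ 0, new interval: [2.510000, 3.050000]
Iteration 2:
  c_2 = (2.510000 + 3.050000)/2 = 2.780000
  f(c_2) = f(2.780000) = 0.022451
  f(a) × f(c) < 0, new interval: [2.510000, 2.780000]
Iteration 3:
  c_3 = (2.510000 + 2.780000)/2 = 2.645000
  f(c_3) = f(2.645000) = -0.027329
  f(a) × f(c) ≥ 0, new interval: [2.645000, 2.780000]
Iteration 4:
  c_4 = (2.645000 + 2.780000)/2 = 2.712500
  f(c_4) = f(2.712500) = -0.002129
  f(a) × f(c) ≥ 0, new interval: [2.712500, 2.780000]
Iteration 5:
  c_5 = (2.712500 + 2.780000)/2 = 2.746250
  f(c_5) = f(2.746250) = 0.010236
  f(a) × f(c) < 0, new interval: [2.712500, 2.746250]
Iteration 6:
  c_6 = (2.712500 + 2.746250)/2 = 2.729375
  f(c_6) = f(2.729375) = 0.004073
  f(a) × f(c) < 0, new interval: [2.712500, 2.729375]
Iteration 7:
  c_7 = (2.712500 + 2.729375)/2 = 2.720937
  f(c_7) = f(2.720937) = 0.000976
  f(a) × f(c) < 0, new interval: [2.712500, 2.720937]

After 7 iteration(s), the approximation is c_7 = 2.720937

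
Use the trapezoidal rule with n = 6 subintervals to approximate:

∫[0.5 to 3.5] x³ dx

f(x) = x³
a = 0.5, b = 3.5, n = 6
h = (b - a)/n = 0.500000

Trapezoidal rule: (h/2)[f(x₀) + 2f(x₁) + 2f(x₂) + ... + f(xₙ)]

x_0 = 0.5000, f(x_0) = 0.125000, coefficient = 1
x_1 = 1.0000, f(x_1) = 1.000000, coefficient = 2
x_2 = 1.5000, f(x_2) = 3.375000, coefficient = 2
x_3 = 2.0000, f(x_3) = 8.000000, coefficient = 2
x_4 = 2.5000, f(x_4) = 15.625000, coefficient = 2
x_5 = 3.0000, f(x_5) = 27.000000, coefficient = 2
x_6 = 3.5000, f(x_6) = 42.875000, coefficient = 1

I ≈ (0.500000/2) × 153.000000 = 38.250000
Exact value: 37.500000
Error: 0.750000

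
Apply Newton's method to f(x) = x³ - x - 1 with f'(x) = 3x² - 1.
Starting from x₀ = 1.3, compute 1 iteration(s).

f(x) = x³ - x - 1
f'(x) = 3x² - 1
x₀ = 1.3

Newton-Raphson formula: x_{n+1} = x_n - f(x_n)/f'(x_n)

Iteration 1:
  f(1.300000) = -0.103000
  f'(1.300000) = 4.070000
  x_1 = 1.300000 - (-0.103000)/4.070000 = 1.325307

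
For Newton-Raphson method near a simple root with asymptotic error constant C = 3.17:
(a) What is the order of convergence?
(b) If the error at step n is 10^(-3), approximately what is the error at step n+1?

(a) Newton-Raphson has quadratic (order 2) convergence near simple roots.
    This means |e_{n+1}| ≈ C|e_n|².

(b) With |e_n| = 10^(-3) and C = 3.17:
    |e_{n+1}| ≈ 3.17 × (10^(-3))² = 3.17 × 10^(-6)

(a) 2 (quadratic); (b) |e_{n+1}| ≈ 3.170e-06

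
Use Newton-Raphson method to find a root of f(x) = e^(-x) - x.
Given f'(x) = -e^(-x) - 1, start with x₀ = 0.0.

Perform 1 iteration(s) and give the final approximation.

f(x) = e^(-x) - x
f'(x) = -e^(-x) - 1
x₀ = 0.0

Newton-Raphson formula: x_{n+1} = x_n - f(x_n)/f'(x_n)

Iteration 1:
  f(0.000000) = 1.000000
  f'(0.000000) = -2.000000
  x_1 = 0.000000 - 1.000000/(-2.000000) = 0.500000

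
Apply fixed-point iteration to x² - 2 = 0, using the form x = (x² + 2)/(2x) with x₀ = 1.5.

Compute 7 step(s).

Equation: x² - 2 = 0
Fixed-point form: x = (x² + 2)/(2x)
x₀ = 1.5

x_1 = g(1.500000) = 1.416667
x_2 = g(1.416667) = 1.414216
x_3 = g(1.414216) = 1.414214
x_4 = g(1.414214) = 1.414214
x_5 = g(1.414214) = 1.414214
x_6 = g(1.414214) = 1.414214
x_7 = g(1.414214) = 1.414214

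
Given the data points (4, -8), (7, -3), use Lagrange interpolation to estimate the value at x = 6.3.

Lagrange interpolation formula:
P(x) = Σ yᵢ × Lᵢ(x)
where Lᵢ(x) = Π_{j≠i} (x - xⱼ)/(xᵢ - xⱼ)

L_0(6.3) = (6.3 - 7)/(4 - 7) = 0.233333
L_1(6.3) = (6.3 - 4)/(7 - 4) = 0.766667

P(6.3) = (-8)×L_0(6.3) + (-3)×L_1(6.3)
P(6.3) = -4.166667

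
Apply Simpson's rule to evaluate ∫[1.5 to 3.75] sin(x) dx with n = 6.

f(x) = sin(x)
a = 1.5, b = 3.75, n = 6
h = (b - a)/n = 0.375000

Simpson's rule: (h/3)[f(x₀) + 4f(x₁) + 2f(x₂) + ... + f(xₙ)]

x_0 = 1.5000, f(x_0) = 0.997495, coefficient = 1
x_1 = 1.8750, f(x_1) = 0.954086, coefficient = 4
x_2 = 2.2500, f(x_2) = 0.778073, coefficient = 2
x_3 = 2.6250, f(x_3) = 0.493920, coefficient = 4
x_4 = 3.0000, f(x_4) = 0.141120, coefficient = 2
x_5 = 3.3750, f(x_5) = -0.231294, coefficient = 4
x_6 = 3.7500, f(x_6) = -0.571561, coefficient = 1

I ≈ (0.375000/3) × 7.131169 = 0.891396
Exact value: 0.891297
Error: 0.000100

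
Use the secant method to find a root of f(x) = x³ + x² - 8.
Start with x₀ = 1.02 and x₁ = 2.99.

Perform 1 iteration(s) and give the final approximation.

f(x) = x³ + x² - 8
x₀ = 1.02, x₁ = 2.99

Secant formula: x_{n+1} = x_n - f(x_n)(x_n - x_{n-1})/(f(x_n) - f(x_{n-1}))

Iteration 1:
  f(1.020000) = -5.898392
  f(2.990000) = 27.670999
  x_2 = 2.990000 - 27.670999×(2.990000 - 1.020000)/(27.670999 - (-5.898392))
       = 1.366144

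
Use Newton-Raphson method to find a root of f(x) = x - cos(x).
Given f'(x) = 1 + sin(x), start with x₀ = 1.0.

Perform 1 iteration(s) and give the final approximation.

f(x) = x - cos(x)
f'(x) = 1 + sin(x)
x₀ = 1.0

Newton-Raphson formula: x_{n+1} = x_n - f(x_n)/f'(x_n)

Iteration 1:
  f(1.000000) = 0.459698
  f'(1.000000) = 1.841471
  x_1 = 1.000000 - 0.459698/1.841471 = 0.750364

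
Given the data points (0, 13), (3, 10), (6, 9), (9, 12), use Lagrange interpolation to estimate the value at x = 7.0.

Lagrange interpolation formula:
P(x) = Σ yᵢ × Lᵢ(x)
where Lᵢ(x) = Π_{j≠i} (x - xⱼ)/(xᵢ - xⱼ)

L_0(7.0) = (7.0 - 3)/(0 - 3) × (7.0 - 6)/(0 - 6) × (7.0 - 9)/(0 - 9) = 0.049383
L_1(7.0) = (7.0 - 0)/(3 - 0) × (7.0 - 6)/(3 - 6) × (7.0 - 9)/(3 - 9) = -0.259259
L_2(7.0) = (7.0 - 0)/(6 - 0) × (7.0 - 3)/(6 - 3) × (7.0 - 9)/(6 - 9) = 1.037037
L_3(7.0) = (7.0 - 0)/(9 - 0) × (7.0 - 3)/(9 - 3) × (7.0 - 6)/(9 - 6) = 0.172840

P(7.0) = 13×L_0(7.0) + 10×L_1(7.0) + 9×L_2(7.0) + 12×L_3(7.0)
P(7.0) = 9.456790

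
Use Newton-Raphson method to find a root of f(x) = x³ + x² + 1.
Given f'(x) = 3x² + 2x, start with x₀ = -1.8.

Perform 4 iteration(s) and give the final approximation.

f(x) = x³ + x² + 1
f'(x) = 3x² + 2x
x₀ = -1.8

Newton-Raphson formula: x_{n+1} = x_n - f(x_n)/f'(x_n)

Iteration 1:
  f(-1.800000) = -1.592000
  f'(-1.800000) = 6.120000
  x_1 = -1.800000 - (-1.592000)/6.120000 = -1.539869
Iteration 2:
  f(-1.539869) = -0.280137
  f'(-1.539869) = 4.033854
  x_2 = -1.539869 - (-0.280137)/4.033854 = -1.470423
Iteration 3:
  f(-1.470423) = -0.017122
  f'(-1.470423) = 3.545585
  x_3 = -1.470423 - (-0.017122)/3.545585 = -1.465594
Iteration 4:
  f(-1.465594) = -0.000079
  f'(-1.465594) = 3.512708
  x_4 = -1.465594 - (-0.000079)/3.512708 = -1.465571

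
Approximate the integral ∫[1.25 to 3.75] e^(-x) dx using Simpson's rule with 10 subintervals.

f(x) = e^(-x)
a = 1.25, b = 3.75, n = 10
h = (b - a)/n = 0.250000

Simpson's rule: (h/3)[f(x₀) + 4f(x₁) + 2f(x₂) + ... + f(xₙ)]

x_0 = 1.2500, f(x_0) = 0.286505, coefficient = 1
x_1 = 1.5000, f(x_1) = 0.223130, coefficient = 4
x_2 = 1.7500, f(x_2) = 0.173774, coefficient = 2
x_3 = 2.0000, f(x_3) = 0.135335, coefficient = 4
x_4 = 2.2500, f(x_4) = 0.105399, coefficient = 2
x_5 = 2.5000, f(x_5) = 0.082085, coefficient = 4
x_6 = 2.7500, f(x_6) = 0.063928, coefficient = 2
x_7 = 3.0000, f(x_7) = 0.049787, coefficient = 4
x_8 = 3.2500, f(x_8) = 0.038774, coefficient = 2
x_9 = 3.5000, f(x_9) = 0.030197, coefficient = 4
x_10 = 3.7500, f(x_10) = 0.023518, coefficient = 1

I ≈ (0.250000/3) × 3.155913 = 0.262993
Exact value: 0.262987
Error: 0.000006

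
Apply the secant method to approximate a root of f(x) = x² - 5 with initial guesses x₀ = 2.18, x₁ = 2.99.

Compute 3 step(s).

f(x) = x² - 5
x₀ = 2.18, x₁ = 2.99

Secant formula: x_{n+1} = x_n - f(x_n)(x_n - x_{n-1})/(f(x_n) - f(x_{n-1}))

Iteration 1:
  f(2.180000) = -0.247600
  f(2.990000) = 3.940100
  x_2 = 2.990000 - 3.940100×(2.990000 - 2.180000)/(3.940100 - (-0.247600))
       = 2.227892
Iteration 2:
  f(2.990000) = 3.940100
  f(2.227892) = -0.036499
  x_3 = 2.227892 - (-0.036499)×(2.227892 - 2.990000)/(-0.036499 - 3.940100)
       = 2.234887
Iteration 3:
  f(2.227892) = -0.036499
  f(2.234887) = -0.005282
  x_4 = 2.234887 - (-0.005282)×(2.234887 - 2.227892)/(-0.005282 - (-0.036499))
       = 2.236070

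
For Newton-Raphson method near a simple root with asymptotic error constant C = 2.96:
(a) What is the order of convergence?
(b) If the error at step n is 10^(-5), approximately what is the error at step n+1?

(a) Newton-Raphson has quadratic (order 2) convergence near simple roots.
    This means |e_{n+1}| ≈ C|e_n|².

(b) With |e_n| = 10^(-5) and C = 2.96:
    |e_{n+1}| ≈ 2.96 × (10^(-5))² = 2.96 × 10^(-10)

(a) 2 (quadratic); (b) |e_{n+1}| ≈ 2.960e-10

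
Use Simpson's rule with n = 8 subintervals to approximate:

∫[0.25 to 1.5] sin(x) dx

f(x) = sin(x)
a = 0.25, b = 1.5, n = 8
h = (b - a)/n = 0.156250

Simpson's rule: (h/3)[f(x₀) + 4f(x₁) + 2f(x₂) + ... + f(xₙ)]

x_0 = 0.2500, f(x_0) = 0.247404, coefficient = 1
x_1 = 0.4062, f(x_1) = 0.395167, coefficient = 4
x_2 = 0.5625, f(x_2) = 0.533303, coefficient = 2
x_3 = 0.7188, f(x_3) = 0.658444, coefficient = 4
x_4 = 0.8750, f(x_4) = 0.767544, coefficient = 2
x_5 = 1.0312, f(x_5) = 0.857942, coefficient = 4
x_6 = 1.1875, f(x_6) = 0.927437, coefficient = 2
x_7 = 1.3438, f(x_7) = 0.974336, coefficient = 4
x_8 = 1.5000, f(x_8) = 0.997495, coefficient = 1

I ≈ (0.156250/3) × 17.245021 = 0.898178
Exact value: 0.898175
Error: 0.000003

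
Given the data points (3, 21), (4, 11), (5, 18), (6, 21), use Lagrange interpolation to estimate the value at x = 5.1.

Lagrange interpolation formula:
P(x) = Σ yᵢ × Lᵢ(x)
where Lᵢ(x) = Π_{j≠i} (x - xⱼ)/(xᵢ - xⱼ)

L_0(5.1) = (5.1 - 4)/(3 - 4) × (5.1 - 5)/(3 - 5) × (5.1 - 6)/(3 - 6) = 0.016500
L_1(5.1) = (5.1 - 3)/(4 - 3) × (5.1 - 5)/(4 - 5) × (5.1 - 6)/(4 - 6) = -0.094500
L_2(5.1) = (5.1 - 3)/(5 - 3) × (5.1 - 4)/(5 - 4) × (5.1 - 6)/(5 - 6) = 1.039500
L_3(5.1) = (5.1 - 3)/(6 - 3) × (5.1 - 4)/(6 - 4) × (5.1 - 5)/(6 - 5) = 0.038500

P(5.1) = 21×L_0(5.1) + 11×L_1(5.1) + 18×L_2(5.1) + 21×L_3(5.1)
P(5.1) = 18.826500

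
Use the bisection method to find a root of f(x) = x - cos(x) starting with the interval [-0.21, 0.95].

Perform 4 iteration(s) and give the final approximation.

f(x) = x - cos(x)
Initial interval: [-0.21, 0.95]

Iteration 1:
  c_1 = (-0.210000 + 0.950000)/2 = 0.370000
  f(c_1) = f(0.370000) = -0.562327
  f(a) × f(c) ≥ 0, new interval: [0.370000, 0.950000]
Iteration 2:
  c_2 = (0.370000 + 0.950000)/2 = 0.660000
  f(c_2) = f(0.660000) = -0.129992
  f(a) × f(c) ≥ 0, new interval: [0.660000, 0.950000]
Iteration 3:
  c_3 = (0.660000 + 0.950000)/2 = 0.805000
  f(c_3) = f(0.805000) = 0.111889
  f(a) × f(c) < 0, new interval: [0.660000, 0.805000]
Iteration 4:
  c_4 = (0.660000 + 0.805000)/2 = 0.732500
  f(c_4) = f(0.732500) = -0.011005
  f(a) × f(c) ≥ 0, new interval: [0.732500, 0.805000]

After 4 iteration(s), the approximation is c_4 = 0.732500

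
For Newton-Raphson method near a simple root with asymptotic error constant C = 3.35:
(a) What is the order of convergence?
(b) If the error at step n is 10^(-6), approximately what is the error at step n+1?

(a) Newton-Raphson has quadratic (order 2) convergence near simple roots.
    This means |e_{n+1}| ≈ C|e_n|².

(b) With |e_n| = 10^(-6) and C = 3.35:
    |e_{n+1}| ≈ 3.35 × (10^(-6))² = 3.35 × 10^(-12)

(a) 2 (quadratic); (b) |e_{n+1}| ≈ 3.350e-12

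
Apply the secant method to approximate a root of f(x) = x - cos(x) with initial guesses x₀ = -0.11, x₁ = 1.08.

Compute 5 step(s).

f(x) = x - cos(x)
x₀ = -0.11, x₁ = 1.08

Secant formula: x_{n+1} = x_n - f(x_n)(x_n - x_{n-1})/(f(x_n) - f(x_{n-1}))

Iteration 1:
  f(-0.110000) = -1.103956
  f(1.080000) = 0.608672
  x_2 = 1.080000 - 0.608672×(1.080000 - (-0.110000))/(0.608672 - (-1.103956))
       = 0.657071
Iteration 2:
  f(1.080000) = 0.608672
  f(0.657071) = -0.134713
  x_3 = 0.657071 - (-0.134713)×(0.657071 - 1.080000)/(-0.134713 - 0.608672)
       = 0.733713
Iteration 3:
  f(0.657071) = -0.134713
  f(0.733713) = -0.008981
  x_4 = 0.733713 - (-0.008981)×(0.733713 - 0.657071)/(-0.008981 - (-0.134713))
       = 0.739187
Iteration 4:
  f(0.733713) = -0.008981
  f(0.739187) = 0.000170
  x_5 = 0.739187 - 0.000170×(0.739187 - 0.733713)/(0.000170 - (-0.008981))
       = 0.739085
Iteration 5:
  f(0.739187) = 0.000170
  f(0.739085) = 0.000000
  x_6 = 0.739085 - 0.000000×(0.739085 - 0.739187)/(0.000000 - 0.000170)
       = 0.739085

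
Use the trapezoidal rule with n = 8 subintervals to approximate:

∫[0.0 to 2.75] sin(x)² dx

f(x) = sin(x)²
a = 0.0, b = 2.75, n = 8
h = (b - a)/n = 0.343750

Trapezoidal rule: (h/2)[f(x₀) + 2f(x₁) + 2f(x₂) + ... + f(xₙ)]

x_0 = 0.0000, f(x_0) = 0.000000, coefficient = 1
x_1 = 0.3438, f(x_1) = 0.113583, coefficient = 2
x_2 = 0.6875, f(x_2) = 0.402726, coefficient = 2
x_3 = 1.0312, f(x_3) = 0.736064, coefficient = 2
x_4 = 1.3750, f(x_4) = 0.962151, coefficient = 2
x_5 = 1.7188, f(x_5) = 0.978269, coefficient = 2
x_6 = 2.0625, f(x_6) = 0.777095, coefficient = 2
x_7 = 2.4062, f(x_7) = 0.450028, coefficient = 2
x_8 = 2.7500, f(x_8) = 0.145665, coefficient = 1

I ≈ (0.343750/2) × 8.985497 = 1.544382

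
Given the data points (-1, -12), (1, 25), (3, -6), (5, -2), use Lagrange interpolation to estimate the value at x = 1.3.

Lagrange interpolation formula:
P(x) = Σ yᵢ × Lᵢ(x)
where Lᵢ(x) = Π_{j≠i} (x - xⱼ)/(xᵢ - xⱼ)

L_0(1.3) = (1.3 - 1)/(-1 - 1) × (1.3 - 3)/(-1 - 3) × (1.3 - 5)/(-1 - 5) = -0.039313
L_1(1.3) = (1.3 - (-1))/(1 - (-1)) × (1.3 - 3)/(1 - 3) × (1.3 - 5)/(1 - 5) = 0.904187
L_2(1.3) = (1.3 - (-1))/(3 - (-1)) × (1.3 - 1)/(3 - 1) × (1.3 - 5)/(3 - 5) = 0.159563
L_3(1.3) = (1.3 - (-1))/(5 - (-1)) × (1.3 - 1)/(5 - 1) × (1.3 - 3)/(5 - 3) = -0.024438

P(1.3) = (-12)×L_0(1.3) + 25×L_1(1.3) + (-6)×L_2(1.3) + (-2)×L_3(1.3)
P(1.3) = 22.167937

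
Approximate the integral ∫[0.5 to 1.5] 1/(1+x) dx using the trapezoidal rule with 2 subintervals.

f(x) = 1/(1+x)
a = 0.5, b = 1.5, n = 2
h = (b - a)/n = 0.500000

Trapezoidal rule: (h/2)[f(x₀) + 2f(x₁) + 2f(x₂) + ... + f(xₙ)]

x_0 = 0.5000, f(x_0) = 0.666667, coefficient = 1
x_1 = 1.0000, f(x_1) = 0.500000, coefficient = 2
x_2 = 1.5000, f(x_2) = 0.400000, coefficient = 1

I ≈ (0.500000/2) × 2.066667 = 0.516667
Exact value: 0.510826
Error: 0.005841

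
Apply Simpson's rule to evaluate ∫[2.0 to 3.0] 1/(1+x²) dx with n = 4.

f(x) = 1/(1+x²)
a = 2.0, b = 3.0, n = 4
h = (b - a)/n = 0.250000

Simpson's rule: (h/3)[f(x₀) + 4f(x₁) + 2f(x₂) + ... + f(xₙ)]

x_0 = 2.0000, f(x_0) = 0.200000, coefficient = 1
x_1 = 2.2500, f(x_1) = 0.164948, coefficient = 4
x_2 = 2.5000, f(x_2) = 0.137931, coefficient = 2
x_3 = 2.7500, f(x_3) = 0.116788, coefficient = 4
x_4 = 3.0000, f(x_4) = 0.100000, coefficient = 1

I ≈ (0.250000/3) × 1.702809 = 0.141901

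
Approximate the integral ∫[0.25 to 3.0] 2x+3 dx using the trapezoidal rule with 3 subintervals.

f(x) = 2x+3
a = 0.25, b = 3.0, n = 3
h = (b - a)/n = 0.916667

Trapezoidal rule: (h/2)[f(x₀) + 2f(x₁) + 2f(x₂) + ... + f(xₙ)]

x_0 = 0.2500, f(x_0) = 3.500000, coefficient = 1
x_1 = 1.1667, f(x_1) = 5.333333, coefficient = 2
x_2 = 2.0833, f(x_2) = 7.166667, coefficient = 2
x_3 = 3.0000, f(x_3) = 9.000000, coefficient = 1

I ≈ (0.916667/2) × 37.500000 = 17.187500
Exact value: 17.187500
Error: 0.000000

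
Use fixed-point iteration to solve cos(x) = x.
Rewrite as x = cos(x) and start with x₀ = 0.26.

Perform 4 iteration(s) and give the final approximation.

Equation: cos(x) = x
Fixed-point form: x = cos(x)
x₀ = 0.26

x_1 = g(0.260000) = 0.966390
x_2 = g(0.966390) = 0.568274
x_3 = g(0.568274) = 0.842831
x_4 = g(0.842831) = 0.665352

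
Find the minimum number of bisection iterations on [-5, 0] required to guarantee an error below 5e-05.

We need (b-a)/2^n ≤ 5e-05
(0 - (-5))/2^n ≤ 5e-05
5/2^n ≤ 5e-05
2^n ≥ 100000
n ≥ log₂(100000) = 16.61
n ≥ 17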